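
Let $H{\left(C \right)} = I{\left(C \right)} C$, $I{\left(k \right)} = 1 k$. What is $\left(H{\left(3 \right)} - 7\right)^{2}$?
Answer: $4$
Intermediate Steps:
$I{\left(k \right)} = k$
$H{\left(C \right)} = C^{2}$ ($H{\left(C \right)} = C C = C^{2}$)
$\left(H{\left(3 \right)} - 7\right)^{2} = \left(3^{2} - 7\right)^{2} = \left(9 - 7\right)^{2} = 2^{2} = 4$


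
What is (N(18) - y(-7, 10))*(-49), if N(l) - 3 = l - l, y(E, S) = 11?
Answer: 392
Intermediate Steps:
N(l) = 3 (N(l) = 3 + (l - l) = 3 + 0 = 3)
(N(18) - y(-7, 10))*(-49) = (3 - 1*11)*(-49) = (3 - 11)*(-49) = -8*(-49) = 392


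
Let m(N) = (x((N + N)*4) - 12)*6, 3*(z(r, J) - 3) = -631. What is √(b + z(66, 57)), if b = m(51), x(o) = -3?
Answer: 2*I*√669/3 ≈ 17.243*I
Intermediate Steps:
z(r, J) = -622/3 (z(r, J) = 3 + (⅓)*(-631) = 3 - 631/3 = -622/3)
m(N) = -90 (m(N) = (-3 - 12)*6 = -15*6 = -90)
b = -90
√(b + z(66, 57)) = √(-90 - 622/3) = √(-892/3) = 2*I*√669/3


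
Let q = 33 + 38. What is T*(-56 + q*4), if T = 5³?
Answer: 28500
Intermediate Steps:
q = 71
T = 125
T*(-56 + q*4) = 125*(-56 + 71*4) = 125*(-56 + 284) = 125*228 = 28500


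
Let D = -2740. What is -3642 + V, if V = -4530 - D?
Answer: -5432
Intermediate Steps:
V = -1790 (V = -4530 - 1*(-2740) = -4530 + 2740 = -1790)
-3642 + V = -3642 - 1790 = -5432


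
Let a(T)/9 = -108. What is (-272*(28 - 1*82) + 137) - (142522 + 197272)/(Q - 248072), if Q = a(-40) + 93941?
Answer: 176903213/11931 ≈ 14827.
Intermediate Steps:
a(T) = -972 (a(T) = 9*(-108) = -972)
Q = 92969 (Q = -972 + 93941 = 92969)
(-272*(28 - 1*82) + 137) - (142522 + 197272)/(Q - 248072) = (-272*(28 - 1*82) + 137) - (142522 + 197272)/(92969 - 248072) = (-272*(28 - 82) + 137) - 339794/(-155103) = (-272*(-54) + 137) - 339794*(-1)/155103 = (14688 + 137) - 1*(-26138/11931) = 14825 + 26138/11931 = 176903213/11931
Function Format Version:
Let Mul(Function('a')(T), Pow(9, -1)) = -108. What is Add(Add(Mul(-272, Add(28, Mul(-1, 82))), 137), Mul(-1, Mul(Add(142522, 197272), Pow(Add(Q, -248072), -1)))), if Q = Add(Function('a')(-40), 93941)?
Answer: Rational(176903213, 11931) ≈ 14827.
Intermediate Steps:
Function('a')(T) = -972 (Function('a')(T) = Mul(9, -108) = -972)
Q = 92969 (Q = Add(-972, 93941) = 92969)
Add(Add(Mul(-272, Add(28, Mul(-1, 82))), 137), Mul(-1, Mul(Add(142522, 197272), Pow(Add(Q, -248072), -1)))) = Add(Add(Mul(-272, Add(28, Mul(-1, 82))), 137), Mul(-1, Mul(Add(142522, 197272), Pow(Add(92969, -248072), -1)))) = Add(Add(Mul(-272, Add(28, -82)), 137), Mul(-1, Mul(339794, Pow(-155103, -1)))) = Add(Add(Mul(-272, -54), 137), Mul(-1, Mul(339794, Rational(-1, 155103)))) = Add(Add(14688, 137), Mul(-1, Rational(-26138, 11931))) = Add(14825, Rational(26138, 11931)) = Rational(176903213, 11931)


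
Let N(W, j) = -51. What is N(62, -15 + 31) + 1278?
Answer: 1227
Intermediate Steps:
N(62, -15 + 31) + 1278 = -51 + 1278 = 1227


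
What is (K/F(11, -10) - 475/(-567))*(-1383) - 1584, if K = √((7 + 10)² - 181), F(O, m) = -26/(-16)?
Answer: -518351/189 - 66384*√3/13 ≈ -11587.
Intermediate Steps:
F(O, m) = 13/8 (F(O, m) = -26*(-1/16) = 13/8)
K = 6*√3 (K = √(17² - 181) = √(289 - 181) = √108 = 6*√3 ≈ 10.392)
(K/F(11, -10) - 475/(-567))*(-1383) - 1584 = ((6*√3)/(13/8) - 475/(-567))*(-1383) - 1584 = ((6*√3)*(8/13) - 475*(-1/567))*(-1383) - 1584 = (48*√3/13 + 475/567)*(-1383) - 1584 = (475/567 + 48*√3/13)*(-1383) - 1584 = (-218975/189 - 66384*√3/13) - 1584 = -518351/189 - 66384*√3/13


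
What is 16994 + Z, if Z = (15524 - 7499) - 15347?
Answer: 9672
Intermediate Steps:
Z = -7322 (Z = 8025 - 15347 = -7322)
16994 + Z = 16994 - 7322 = 9672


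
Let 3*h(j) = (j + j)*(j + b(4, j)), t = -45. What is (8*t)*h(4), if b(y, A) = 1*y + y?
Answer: -11520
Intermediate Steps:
b(y, A) = 2*y (b(y, A) = y + y = 2*y)
h(j) = 2*j*(8 + j)/3 (h(j) = ((j + j)*(j + 2*4))/3 = ((2*j)*(j + 8))/3 = ((2*j)*(8 + j))/3 = (2*j*(8 + j))/3 = 2*j*(8 + j)/3)
(8*t)*h(4) = (8*(-45))*((2/3)*4*(8 + 4)) = -240*4*12 = -360*32 = -11520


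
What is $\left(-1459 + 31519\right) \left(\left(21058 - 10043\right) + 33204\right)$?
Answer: $1329223140$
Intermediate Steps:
$\left(-1459 + 31519\right) \left(\left(21058 - 10043\right) + 33204\right) = 30060 \left(\left(21058 - 10043\right) + 33204\right) = 30060 \left(11015 + 33204\right) = 30060 \cdot 44219 = 1329223140$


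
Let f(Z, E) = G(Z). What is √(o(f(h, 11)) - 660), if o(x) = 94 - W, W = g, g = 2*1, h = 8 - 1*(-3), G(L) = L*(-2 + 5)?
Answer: 2*I*√142 ≈ 23.833*I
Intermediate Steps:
G(L) = 3*L (G(L) = L*3 = 3*L)
h = 11 (h = 8 + 3 = 11)
f(Z, E) = 3*Z
g = 2
W = 2
o(x) = 92 (o(x) = 94 - 1*2 = 94 - 2 = 92)
√(o(f(h, 11)) - 660) = √(92 - 660) = √(-568) = 2*I*√142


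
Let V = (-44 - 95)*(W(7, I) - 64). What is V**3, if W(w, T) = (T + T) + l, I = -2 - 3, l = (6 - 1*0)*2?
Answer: 640058205032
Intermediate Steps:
l = 12 (l = (6 + 0)*2 = 6*2 = 12)
I = -5
W(w, T) = 12 + 2*T (W(w, T) = (T + T) + 12 = 2*T + 12 = 12 + 2*T)
V = 8618 (V = (-44 - 95)*((12 + 2*(-5)) - 64) = -139*((12 - 10) - 64) = -139*(2 - 64) = -139*(-62) = 8618)
V**3 = 8618**3 = 640058205032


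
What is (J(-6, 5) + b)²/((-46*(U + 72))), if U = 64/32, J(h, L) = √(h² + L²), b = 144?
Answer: -(144 + √61)²/3404 ≈ -6.7704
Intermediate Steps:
J(h, L) = √(L² + h²)
U = 2 (U = 64*(1/32) = 2)
(J(-6, 5) + b)²/((-46*(U + 72))) = (√(5² + (-6)²) + 144)²/((-46*(2 + 72))) = (√(25 + 36) + 144)²/((-46*74)) = (√61 + 144)²/(-3404) = (144 + √61)²*(-1/3404) = -(144 + √61)²/3404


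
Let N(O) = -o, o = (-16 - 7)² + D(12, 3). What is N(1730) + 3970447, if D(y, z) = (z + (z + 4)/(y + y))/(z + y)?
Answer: 1429170401/360 ≈ 3.9699e+6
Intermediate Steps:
D(y, z) = (z + (4 + z)/(2*y))/(y + z) (D(y, z) = (z + (4 + z)/((2*y)))/(y + z) = (z + (4 + z)*(1/(2*y)))/(y + z) = (z + (4 + z)/(2*y))/(y + z))
o = 190519/360 (o = (-16 - 7)² + (2 + (½)*3 + 12*3)/(12*(12 + 3)) = (-23)² + (1/12)*(2 + 3/2 + 36)/15 = 529 + (1/12)*(1/15)*(79/2) = 529 + 79/360 = 190519/360 ≈ 529.22)
N(O) = -190519/360 (N(O) = -1*190519/360 = -190519/360)
N(1730) + 3970447 = -190519/360 + 3970447 = 1429170401/360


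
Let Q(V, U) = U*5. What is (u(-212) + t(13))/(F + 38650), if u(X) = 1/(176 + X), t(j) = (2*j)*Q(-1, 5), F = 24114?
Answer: 23399/2259504 ≈ 0.010356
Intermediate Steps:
Q(V, U) = 5*U
t(j) = 50*j (t(j) = (2*j)*(5*5) = (2*j)*25 = 50*j)
(u(-212) + t(13))/(F + 38650) = (1/(176 - 212) + 50*13)/(24114 + 38650) = (1/(-36) + 650)/62764 = (-1/36 + 650)*(1/62764) = (23399/36)*(1/62764) = 23399/2259504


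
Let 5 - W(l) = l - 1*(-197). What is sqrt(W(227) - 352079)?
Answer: I*sqrt(352498) ≈ 593.72*I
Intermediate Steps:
W(l) = -192 - l (W(l) = 5 - (l - 1*(-197)) = 5 - (l + 197) = 5 - (197 + l) = 5 + (-197 - l) = -192 - l)
sqrt(W(227) - 352079) = sqrt((-192 - 1*227) - 352079) = sqrt((-192 - 227) - 352079) = sqrt(-419 - 352079) = sqrt(-352498) = I*sqrt(352498)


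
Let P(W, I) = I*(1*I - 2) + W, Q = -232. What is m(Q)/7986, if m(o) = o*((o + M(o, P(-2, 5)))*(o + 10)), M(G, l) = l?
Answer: -1879896/1331 ≈ -1412.4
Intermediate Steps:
P(W, I) = W + I*(-2 + I) (P(W, I) = I*(I - 2) + W = I*(-2 + I) + W = W + I*(-2 + I))
m(o) = o*(10 + o)*(13 + o) (m(o) = o*((o + (-2 + 5**2 - 2*5))*(o + 10)) = o*((o + (-2 + 25 - 10))*(10 + o)) = o*((o + 13)*(10 + o)) = o*((13 + o)*(10 + o)) = o*((10 + o)*(13 + o)) = o*(10 + o)*(13 + o))
m(Q)/7986 = -232*(130 + (-232)**2 + 23*(-232))/7986 = -232*(130 + 53824 - 5336)*(1/7986) = -232*48618*(1/7986) = -11279376*1/7986 = -1879896/1331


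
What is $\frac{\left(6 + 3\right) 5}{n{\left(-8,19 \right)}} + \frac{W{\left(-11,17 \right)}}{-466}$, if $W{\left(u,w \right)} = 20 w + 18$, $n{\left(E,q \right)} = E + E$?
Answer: $- \frac{13349}{3728} \approx -3.5807$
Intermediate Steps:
$n{\left(E,q \right)} = 2 E$
$W{\left(u,w \right)} = 18 + 20 w$
$\frac{\left(6 + 3\right) 5}{n{\left(-8,19 \right)}} + \frac{W{\left(-11,17 \right)}}{-466} = \frac{\left(6 + 3\right) 5}{2 \left(-8\right)} + \frac{18 + 20 \cdot 17}{-466} = \frac{9 \cdot 5}{-16} + \left(18 + 340\right) \left(- \frac{1}{466}\right) = 45 \left(- \frac{1}{16}\right) + 358 \left(- \frac{1}{466}\right) = - \frac{45}{16} - \frac{179}{233} = - \frac{13349}{3728}$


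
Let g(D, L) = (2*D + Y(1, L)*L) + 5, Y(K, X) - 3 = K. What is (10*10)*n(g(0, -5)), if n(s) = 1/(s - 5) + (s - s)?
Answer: -5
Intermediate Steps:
Y(K, X) = 3 + K
g(D, L) = 5 + 2*D + 4*L (g(D, L) = (2*D + (3 + 1)*L) + 5 = (2*D + 4*L) + 5 = 5 + 2*D + 4*L)
n(s) = 1/(-5 + s) (n(s) = 1/(-5 + s) + 0 = 1/(-5 + s))
(10*10)*n(g(0, -5)) = (10*10)/(-5 + (5 + 2*0 + 4*(-5))) = 100/(-5 + (5 + 0 - 20)) = 100/(-5 - 15) = 100/(-20) = 100*(-1/20) = -5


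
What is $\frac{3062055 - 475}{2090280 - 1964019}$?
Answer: $\frac{3061580}{126261} \approx 24.248$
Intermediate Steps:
$\frac{3062055 - 475}{2090280 - 1964019} = \frac{3062055 + \left(-895 + 420\right)}{126261} = \left(3062055 - 475\right) \frac{1}{126261} = 3061580 \cdot \frac{1}{126261} = \frac{3061580}{126261}$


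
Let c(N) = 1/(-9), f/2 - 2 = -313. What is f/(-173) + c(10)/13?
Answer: 72601/20241 ≈ 3.5868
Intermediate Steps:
f = -622 (f = 4 + 2*(-313) = 4 - 626 = -622)
c(N) = -1/9
f/(-173) + c(10)/13 = -622/(-173) - 1/9/13 = -622*(-1/173) - 1/9*1/13 = 622/173 - 1/117 = 72601/20241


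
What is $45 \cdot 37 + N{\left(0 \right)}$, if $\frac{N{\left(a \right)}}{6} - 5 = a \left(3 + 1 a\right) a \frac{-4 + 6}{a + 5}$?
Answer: $1695$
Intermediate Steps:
$N{\left(a \right)} = 30 + \frac{12 a^{2} \left(3 + a\right)}{5 + a}$ ($N{\left(a \right)} = 30 + 6 a \left(3 + 1 a\right) a \frac{-4 + 6}{a + 5} = 30 + 6 a \left(3 + a\right) a \frac{2}{5 + a} = 30 + 6 a a \left(3 + a\right) \frac{2}{5 + a} = 30 + 6 a \frac{2 a \left(3 + a\right)}{5 + a} = 30 + 6 \frac{2 a^{2} \left(3 + a\right)}{5 + a} = 30 + \frac{12 a^{2} \left(3 + a\right)}{5 + a}$)
$45 \cdot 37 + N{\left(0 \right)} = 45 \cdot 37 + \frac{6 \left(25 + 2 \cdot 0^{3} + 5 \cdot 0 + 6 \cdot 0^{2}\right)}{5 + 0} = 1665 + \frac{6 \left(25 + 2 \cdot 0 + 0 + 6 \cdot 0\right)}{5} = 1665 + 6 \cdot \frac{1}{5} \left(25 + 0 + 0 + 0\right) = 1665 + 6 \cdot \frac{1}{5} \cdot 25 = 1665 + 30 = 1695$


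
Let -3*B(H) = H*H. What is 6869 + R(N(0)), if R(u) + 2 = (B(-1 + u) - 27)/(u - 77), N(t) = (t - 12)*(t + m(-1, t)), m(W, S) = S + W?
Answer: 1339267/195 ≈ 6868.0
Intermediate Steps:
N(t) = (-1 + 2*t)*(-12 + t) (N(t) = (t - 12)*(t + (t - 1)) = (-12 + t)*(t + (-1 + t)) = (-12 + t)*(-1 + 2*t) = (-1 + 2*t)*(-12 + t))
B(H) = -H**2/3 (B(H) = -H*H/3 = -H**2/3)
R(u) = -2 + (-27 - (-1 + u)**2/3)/(-77 + u) (R(u) = -2 + (-(-1 + u)**2/3 - 27)/(u - 77) = -2 + (-27 - (-1 + u)**2/3)/(-77 + u))
6869 + R(N(0)) = 6869 + (380 - (12 - 25*0 + 2*0**2)**2 - 4*(12 - 25*0 + 2*0**2))/(3*(-77 + (12 - 25*0 + 2*0**2))) = 6869 + (380 - (12 + 0 + 2*0)**2 - 4*(12 + 0 + 2*0))/(3*(-77 + (12 + 0 + 2*0))) = 6869 + (380 - (12 + 0 + 0)**2 - 4*(12 + 0 + 0))/(3*(-77 + (12 + 0 + 0))) = 6869 + (380 - 1*12**2 - 4*12)/(3*(-77 + 12)) = 6869 + (1/3)*(380 - 1*144 - 48)/(-65) = 6869 + (1/3)*(-1/65)*(380 - 144 - 48) = 6869 + (1/3)*(-1/65)*188 = 6869 - 188/195 = 1339267/195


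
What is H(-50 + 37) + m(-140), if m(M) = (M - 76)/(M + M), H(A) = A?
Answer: -428/35 ≈ -12.229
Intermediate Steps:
m(M) = (-76 + M)/(2*M) (m(M) = (-76 + M)/((2*M)) = (-76 + M)*(1/(2*M)) = (-76 + M)/(2*M))
H(-50 + 37) + m(-140) = (-50 + 37) + (½)*(-76 - 140)/(-140) = -13 + (½)*(-1/140)*(-216) = -13 + 27/35 = -428/35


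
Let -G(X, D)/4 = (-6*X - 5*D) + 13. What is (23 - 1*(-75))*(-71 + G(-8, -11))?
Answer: -52430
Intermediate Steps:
G(X, D) = -52 + 20*D + 24*X (G(X, D) = -4*((-6*X - 5*D) + 13) = -4*(13 - 6*X - 5*D) = -52 + 20*D + 24*X)
(23 - 1*(-75))*(-71 + G(-8, -11)) = (23 - 1*(-75))*(-71 + (-52 + 20*(-11) + 24*(-8))) = (23 + 75)*(-71 + (-52 - 220 - 192)) = 98*(-71 - 464) = 98*(-535) = -52430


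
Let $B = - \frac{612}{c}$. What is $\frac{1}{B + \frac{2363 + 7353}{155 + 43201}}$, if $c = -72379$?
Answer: $\frac{784515981}{182442059} \approx 4.3001$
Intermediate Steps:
$B = \frac{612}{72379}$ ($B = - \frac{612}{-72379} = \left(-612\right) \left(- \frac{1}{72379}\right) = \frac{612}{72379} \approx 0.0084555$)
$\frac{1}{B + \frac{2363 + 7353}{155 + 43201}} = \frac{1}{\frac{612}{72379} + \frac{2363 + 7353}{155 + 43201}} = \frac{1}{\frac{612}{72379} + \frac{9716}{43356}} = \frac{1}{\frac{612}{72379} + 9716 \cdot \frac{1}{43356}} = \frac{1}{\frac{612}{72379} + \frac{2429}{10839}} = \frac{1}{\frac{182442059}{784515981}} = \frac{784515981}{182442059}$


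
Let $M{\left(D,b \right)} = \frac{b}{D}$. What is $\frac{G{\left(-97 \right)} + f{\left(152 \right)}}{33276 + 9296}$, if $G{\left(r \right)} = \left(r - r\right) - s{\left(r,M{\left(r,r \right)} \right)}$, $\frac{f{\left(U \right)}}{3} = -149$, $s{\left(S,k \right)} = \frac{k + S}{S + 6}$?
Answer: $- \frac{40773}{3874052} \approx -0.010525$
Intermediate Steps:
$s{\left(S,k \right)} = \frac{S + k}{6 + S}$
$f{\left(U \right)} = -447$ ($f{\left(U \right)} = 3 \left(-149\right) = -447$)
$G{\left(r \right)} = - \frac{1 + r}{6 + r}$ ($G{\left(r \right)} = \left(r - r\right) - \frac{r + \frac{r}{r}}{6 + r} = 0 - \frac{r + 1}{6 + r} = 0 - \frac{1 + r}{6 + r} = - \frac{1 + r}{6 + r}$)
$\frac{G{\left(-97 \right)} + f{\left(152 \right)}}{33276 + 9296} = \frac{\frac{-1 - -97}{6 - 97} - 447}{33276 + 9296} = \frac{\frac{-1 + 97}{-91} - 447}{42572} = \left(\left(- \frac{1}{91}\right) 96 - 447\right) \frac{1}{42572} = \left(- \frac{96}{91} - 447\right) \frac{1}{42572} = \left(- \frac{40773}{91}\right) \frac{1}{42572} = - \frac{40773}{3874052}$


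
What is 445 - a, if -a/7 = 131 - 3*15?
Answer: 1047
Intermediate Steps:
a = -602 (a = -7*(131 - 3*15) = -7*(131 - 45) = -7*86 = -602)
445 - a = 445 - 1*(-602) = 445 + 602 = 1047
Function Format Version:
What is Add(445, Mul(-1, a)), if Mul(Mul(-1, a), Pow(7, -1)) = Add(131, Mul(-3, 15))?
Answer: 1047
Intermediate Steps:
a = -602 (a = Mul(-7, Add(131, Mul(-3, 15))) = Mul(-7, Add(131, -45)) = Mul(-7, 86) = -602)
Add(445, Mul(-1, a)) = Add(445, Mul(-1, -602)) = Add(445, 602) = 1047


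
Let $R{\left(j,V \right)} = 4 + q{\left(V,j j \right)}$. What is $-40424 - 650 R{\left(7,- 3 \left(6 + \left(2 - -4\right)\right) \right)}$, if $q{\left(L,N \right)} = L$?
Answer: $-19624$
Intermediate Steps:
$R{\left(j,V \right)} = 4 + V$
$-40424 - 650 R{\left(7,- 3 \left(6 + \left(2 - -4\right)\right) \right)} = -40424 - 650 \left(4 - 3 \left(6 + \left(2 - -4\right)\right)\right) = -40424 - 650 \left(4 - 3 \left(6 + \left(2 + 4\right)\right)\right) = -40424 - 650 \left(4 - 3 \left(6 + 6\right)\right) = -40424 - 650 \left(4 - 36\right) = -40424 - -20800 = -40424 + 20800 = -19624$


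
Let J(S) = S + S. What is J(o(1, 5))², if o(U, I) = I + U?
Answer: 144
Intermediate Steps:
J(S) = 2*S
J(o(1, 5))² = (2*(5 + 1))² = (2*6)² = 12² = 144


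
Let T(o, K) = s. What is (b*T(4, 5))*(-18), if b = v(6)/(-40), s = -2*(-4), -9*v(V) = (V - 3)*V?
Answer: -36/5 ≈ -7.2000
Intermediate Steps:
v(V) = -V*(-3 + V)/9 (v(V) = -(V - 3)*V/9 = -(-3 + V)*V/9 = -V*(-3 + V)/9)
s = 8
T(o, K) = 8
b = 1/20 (b = ((1/9)*6*(3 - 1*6))/(-40) = ((1/9)*6*(3 - 6))*(-1/40) = ((1/9)*6*(-3))*(-1/40) = -2*(-1/40) = 1/20 ≈ 0.050000)
(b*T(4, 5))*(-18) = ((1/20)*8)*(-18) = (2/5)*(-18) = -36/5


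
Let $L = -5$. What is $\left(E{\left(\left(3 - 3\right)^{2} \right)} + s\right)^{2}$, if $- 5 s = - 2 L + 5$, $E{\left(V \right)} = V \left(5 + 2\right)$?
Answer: $9$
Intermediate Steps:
$E{\left(V \right)} = 7 V$ ($E{\left(V \right)} = V 7 = 7 V$)
$s = -3$ ($s = - \frac{\left(-2\right) \left(-5\right) + 5}{5} = - \frac{10 + 5}{5} = \left(- \frac{1}{5}\right) 15 = -3$)
$\left(E{\left(\left(3 - 3\right)^{2} \right)} + s\right)^{2} = \left(7 \left(3 - 3\right)^{2} - 3\right)^{2} = \left(7 \cdot 0^{2} - 3\right)^{2} = \left(7 \cdot 0 - 3\right)^{2} = \left(0 - 3\right)^{2} = \left(-3\right)^{2} = 9$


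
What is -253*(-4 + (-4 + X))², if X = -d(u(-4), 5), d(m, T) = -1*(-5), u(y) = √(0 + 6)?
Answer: -42757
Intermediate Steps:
u(y) = √6
d(m, T) = 5
X = -5 (X = -1*5 = -5)
-253*(-4 + (-4 + X))² = -253*(-4 + (-4 - 5))² = -253*(-4 - 9)² = -253*(-13)² = -253*169 = -42757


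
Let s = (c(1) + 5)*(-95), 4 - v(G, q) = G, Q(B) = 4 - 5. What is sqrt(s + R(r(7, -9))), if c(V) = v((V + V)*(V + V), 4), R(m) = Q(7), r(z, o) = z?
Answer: 2*I*sqrt(119) ≈ 21.817*I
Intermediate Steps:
Q(B) = -1
R(m) = -1
v(G, q) = 4 - G
c(V) = 4 - 4*V**2 (c(V) = 4 - (V + V)*(V + V) = 4 - 2*V*2*V = 4 - 4*V**2)
s = -475 (s = ((4 - 4*1**2) + 5)*(-95) = ((4 - 4*1) + 5)*(-95) = ((4 - 4) + 5)*(-95) = (0 + 5)*(-95) = 5*(-95) = -475)
sqrt(s + R(r(7, -9))) = sqrt(-475 - 1) = sqrt(-476) = 2*I*sqrt(119)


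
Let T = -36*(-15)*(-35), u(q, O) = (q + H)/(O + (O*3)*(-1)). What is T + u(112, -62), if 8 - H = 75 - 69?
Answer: -1171743/62 ≈ -18899.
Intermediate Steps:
H = 2 (H = 8 - (75 - 69) = 8 - 1*6 = 8 - 6 = 2)
u(q, O) = -(2 + q)/(2*O) (u(q, O) = (q + 2)/(O + (O*3)*(-1)) = (2 + q)/(O + (3*O)*(-1)) = (2 + q)/(O - 3*O) = (2 + q)/((-2*O)) = (2 + q)*(-1/(2*O)) = -(2 + q)/(2*O))
T = -18900 (T = 540*(-35) = -18900)
T + u(112, -62) = -18900 + (1/2)*(-2 - 1*112)/(-62) = -18900 + (1/2)*(-1/62)*(-2 - 112) = -18900 + (1/2)*(-1/62)*(-114) = -18900 + 57/62 = -1171743/62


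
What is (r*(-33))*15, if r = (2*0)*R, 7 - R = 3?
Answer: 0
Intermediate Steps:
R = 4 (R = 7 - 1*3 = 7 - 3 = 4)
r = 0 (r = (2*0)*4 = 0*4 = 0)
(r*(-33))*15 = (0*(-33))*15 = 0*15 = 0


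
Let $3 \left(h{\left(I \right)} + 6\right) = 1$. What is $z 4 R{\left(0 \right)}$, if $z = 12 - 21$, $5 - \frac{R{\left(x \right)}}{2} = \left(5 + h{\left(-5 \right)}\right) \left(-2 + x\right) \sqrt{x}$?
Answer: $-360$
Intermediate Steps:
$h{\left(I \right)} = - \frac{17}{3}$ ($h{\left(I \right)} = -6 + \frac{1}{3} \cdot 1 = -6 + \frac{1}{3} = - \frac{17}{3}$)
$R{\left(x \right)} = 10 - 2 \sqrt{x} \left(\frac{4}{3} - \frac{2 x}{3}\right)$ ($R{\left(x \right)} = 10 - 2 \left(5 - \frac{17}{3}\right) \left(-2 + x\right) \sqrt{x} = 10 - 2 - \frac{2 \left(-2 + x\right)}{3} \sqrt{x} = 10 - 2 \left(\frac{4}{3} - \frac{2 x}{3}\right) \sqrt{x} = 10 - 2 \sqrt{x} \left(\frac{4}{3} - \frac{2 x}{3}\right)$)
$z = -9$ ($z = 12 - 21 = -9$)
$z 4 R{\left(0 \right)} = \left(-9\right) 4 \left(10 - \frac{8 \sqrt{0}}{3} + \frac{4 \cdot 0^{\frac{3}{2}}}{3}\right) = - 36 \left(10 - 0 + \frac{4}{3} \cdot 0\right) = - 36 \left(10 + 0 + 0\right) = \left(-36\right) 10 = -360$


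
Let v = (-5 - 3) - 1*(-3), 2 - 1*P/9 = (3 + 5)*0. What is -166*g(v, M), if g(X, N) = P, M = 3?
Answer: -2988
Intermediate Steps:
P = 18 (P = 18 - 9*(3 + 5)*0 = 18 - 72*0 = 18 - 9*0 = 18 + 0 = 18)
v = -5 (v = -8 + 3 = -5)
g(X, N) = 18
-166*g(v, M) = -166*18 = -2988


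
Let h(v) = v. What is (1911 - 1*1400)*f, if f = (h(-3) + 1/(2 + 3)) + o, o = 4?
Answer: 3066/5 ≈ 613.20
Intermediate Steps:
f = 6/5 (f = (-3 + 1/(2 + 3)) + 4 = (-3 + 1/5) + 4 = (-3 + ⅕) + 4 = -14/5 + 4 = 6/5 ≈ 1.2000)
(1911 - 1*1400)*f = (1911 - 1*1400)*(6/5) = (1911 - 1400)*(6/5) = 511*(6/5) = 3066/5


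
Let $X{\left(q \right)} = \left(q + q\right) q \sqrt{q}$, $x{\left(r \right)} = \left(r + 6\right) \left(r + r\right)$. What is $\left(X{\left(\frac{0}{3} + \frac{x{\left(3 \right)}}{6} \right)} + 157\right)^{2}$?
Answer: $413449$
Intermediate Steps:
$x{\left(r \right)} = 2 r \left(6 + r\right)$ ($x{\left(r \right)} = \left(6 + r\right) 2 r = 2 r \left(6 + r\right)$)
$X{\left(q \right)} = 2 q^{\frac{5}{2}}$ ($X{\left(q \right)} = 2 q q \sqrt{q} = 2 q^{2} \sqrt{q} = 2 q^{\frac{5}{2}}$)
$\left(X{\left(\frac{0}{3} + \frac{x{\left(3 \right)}}{6} \right)} + 157\right)^{2} = \left(2 \left(\frac{0}{3} + \frac{2 \cdot 3 \left(6 + 3\right)}{6}\right)^{\frac{5}{2}} + 157\right)^{2} = \left(2 \left(0 \cdot \frac{1}{3} + 2 \cdot 3 \cdot 9 \cdot \frac{1}{6}\right)^{\frac{5}{2}} + 157\right)^{2} = \left(2 \left(0 + 54 \cdot \frac{1}{6}\right)^{\frac{5}{2}} + 157\right)^{2} = \left(2 \left(0 + 9\right)^{\frac{5}{2}} + 157\right)^{2} = \left(2 \cdot 9^{\frac{5}{2}} + 157\right)^{2} = \left(2 \cdot 243 + 157\right)^{2} = \left(486 + 157\right)^{2} = 643^{2} = 413449$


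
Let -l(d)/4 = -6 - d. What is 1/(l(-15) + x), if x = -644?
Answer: -1/680 ≈ -0.0014706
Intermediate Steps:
l(d) = 24 + 4*d (l(d) = -4*(-6 - d) = 24 + 4*d)
1/(l(-15) + x) = 1/((24 + 4*(-15)) - 644) = 1/((24 - 60) - 644) = 1/(-36 - 644) = 1/(-680) = -1/680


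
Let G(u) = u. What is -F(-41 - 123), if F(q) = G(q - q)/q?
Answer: 0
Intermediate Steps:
F(q) = 0 (F(q) = (q - q)/q = 0/q = 0)
-F(-41 - 123) = -1*0 = 0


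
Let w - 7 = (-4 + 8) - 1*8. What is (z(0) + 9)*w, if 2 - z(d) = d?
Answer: 33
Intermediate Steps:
z(d) = 2 - d
w = 3 (w = 7 + ((-4 + 8) - 1*8) = 7 + (4 - 8) = 7 - 4 = 3)
(z(0) + 9)*w = ((2 - 1*0) + 9)*3 = ((2 + 0) + 9)*3 = (2 + 9)*3 = 11*3 = 33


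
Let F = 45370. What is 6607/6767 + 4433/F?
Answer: 25365977/23616830 ≈ 1.0741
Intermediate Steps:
6607/6767 + 4433/F = 6607/6767 + 4433/45370 = 6607*(1/6767) + 4433*(1/45370) = 6607/6767 + 341/3490 = 25365977/23616830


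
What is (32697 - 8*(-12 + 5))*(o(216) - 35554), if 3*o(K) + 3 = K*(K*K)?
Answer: 108860392781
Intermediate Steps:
o(K) = -1 + K**3/3 (o(K) = -1 + (K*(K*K))/3 = -1 + (K*K**2)/3 = -1 + K**3/3)
(32697 - 8*(-12 + 5))*(o(216) - 35554) = (32697 - 8*(-12 + 5))*((-1 + (1/3)*216**3) - 35554) = (32697 - 8*(-7))*((-1 + (1/3)*10077696) - 35554) = (32697 + 56)*((-1 + 3359232) - 35554) = 32753*(3359231 - 35554) = 32753*3323677 = 108860392781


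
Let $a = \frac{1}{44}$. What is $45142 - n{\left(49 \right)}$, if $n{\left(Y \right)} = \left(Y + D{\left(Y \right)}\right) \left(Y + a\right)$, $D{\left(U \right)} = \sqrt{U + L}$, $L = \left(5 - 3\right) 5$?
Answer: $\frac{1880555}{44} - \frac{2157 \sqrt{59}}{44} \approx 42363.0$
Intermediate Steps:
$L = 10$ ($L = 2 \cdot 5 = 10$)
$D{\left(U \right)} = \sqrt{10 + U}$ ($D{\left(U \right)} = \sqrt{U + 10} = \sqrt{10 + U}$)
$a = \frac{1}{44} \approx 0.022727$
$n{\left(Y \right)} = \left(\frac{1}{44} + Y\right) \left(Y + \sqrt{10 + Y}\right)$ ($n{\left(Y \right)} = \left(Y + \sqrt{10 + Y}\right) \left(Y + \frac{1}{44}\right) = \left(Y + \sqrt{10 + Y}\right) \left(\frac{1}{44} + Y\right) = \left(\frac{1}{44} + Y\right) \left(Y + \sqrt{10 + Y}\right)$)
$45142 - n{\left(49 \right)} = 45142 - \left(49^{2} + \frac{1}{44} \cdot 49 + \frac{\sqrt{10 + 49}}{44} + 49 \sqrt{10 + 49}\right) = 45142 - \left(2401 + \frac{49}{44} + \frac{\sqrt{59}}{44} + 49 \sqrt{59}\right) = 45142 - \left(\frac{105693}{44} + \frac{2157 \sqrt{59}}{44}\right) = \frac{1880555}{44} - \frac{2157 \sqrt{59}}{44}$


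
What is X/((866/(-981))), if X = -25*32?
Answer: 392400/433 ≈ 906.24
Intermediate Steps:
X = -800
X/((866/(-981))) = -800/(866/(-981)) = -800/(866*(-1/981)) = -800/(-866/981) = -800*(-981/866) = 392400/433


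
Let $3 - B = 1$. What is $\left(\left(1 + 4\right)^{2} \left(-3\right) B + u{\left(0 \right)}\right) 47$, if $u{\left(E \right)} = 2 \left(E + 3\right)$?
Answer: $-6768$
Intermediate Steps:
$B = 2$ ($B = 3 - 1 = 2$)
$u{\left(E \right)} = 6 + 2 E$ ($u{\left(E \right)} = 2 \left(3 + E\right) = 6 + 2 E$)
$\left(\left(1 + 4\right)^{2} \left(-3\right) B + u{\left(0 \right)}\right) 47 = \left(\left(1 + 4\right)^{2} \left(-3\right) 2 + \left(6 + 2 \cdot 0\right)\right) 47 = \left(5^{2} \left(-3\right) 2 + \left(6 + 0\right)\right) 47 = \left(25 \left(-3\right) 2 + 6\right) 47 = \left(\left(-75\right) 2 + 6\right) 47 = \left(-150 + 6\right) 47 = \left(-144\right) 47 = -6768$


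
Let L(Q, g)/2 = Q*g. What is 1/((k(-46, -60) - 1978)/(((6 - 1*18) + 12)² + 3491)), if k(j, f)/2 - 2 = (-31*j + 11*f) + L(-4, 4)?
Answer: -3491/506 ≈ -6.8992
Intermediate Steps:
L(Q, g) = 2*Q*g (L(Q, g) = 2*(Q*g) = 2*Q*g)
k(j, f) = -60 - 62*j + 22*f (k(j, f) = 4 + 2*((-31*j + 11*f) + 2*(-4)*4) = 4 + 2*((-31*j + 11*f) - 32) = 4 + 2*(-32 - 31*j + 11*f) = 4 + (-64 - 62*j + 22*f) = -60 - 62*j + 22*f)
1/((k(-46, -60) - 1978)/(((6 - 1*18) + 12)² + 3491)) = 1/(((-60 - 62*(-46) + 22*(-60)) - 1978)/(((6 - 1*18) + 12)² + 3491)) = 1/(((-60 + 2852 - 1320) - 1978)/(((6 - 18) + 12)² + 3491)) = 1/((1472 - 1978)/((-12 + 12)² + 3491)) = 1/(-506/(0² + 3491)) = 1/(-506/(0 + 3491)) = 1/(-506/3491) = -3491/506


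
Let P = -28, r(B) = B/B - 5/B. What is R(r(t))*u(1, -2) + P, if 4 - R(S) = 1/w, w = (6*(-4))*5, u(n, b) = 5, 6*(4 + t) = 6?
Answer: -191/24 ≈ -7.9583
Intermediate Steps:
t = -3 (t = -4 + (⅙)*6 = -4 + 1 = -3)
r(B) = 1 - 5/B
w = -120 (w = -24*5 = -120)
R(S) = 481/120 (R(S) = 4 - 1/(-120) = 4 - 1*(-1/120) = 4 + 1/120 = 481/120)
R(r(t))*u(1, -2) + P = (481/120)*5 - 28 = 481/24 - 28 = -191/24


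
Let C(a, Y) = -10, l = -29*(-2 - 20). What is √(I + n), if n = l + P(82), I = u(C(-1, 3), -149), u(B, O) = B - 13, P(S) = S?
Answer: √697 ≈ 26.401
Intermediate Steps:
l = 638 (l = -29*(-22) = 638)
u(B, O) = -13 + B
I = -23 (I = -13 - 10 = -23)
n = 720 (n = 638 + 82 = 720)
√(I + n) = √(-23 + 720) = √697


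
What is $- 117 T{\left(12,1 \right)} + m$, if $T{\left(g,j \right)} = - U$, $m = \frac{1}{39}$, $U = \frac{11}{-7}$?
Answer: $- \frac{50186}{273} \approx -183.83$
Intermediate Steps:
$U = - \frac{11}{7}$ ($U = 11 \left(- \frac{1}{7}\right) = - \frac{11}{7} \approx -1.5714$)
$m = \frac{1}{39} \approx 0.025641$
$T{\left(g,j \right)} = \frac{11}{7}$ ($T{\left(g,j \right)} = \left(-1\right) \left(- \frac{11}{7}\right) = \frac{11}{7}$)
$- 117 T{\left(12,1 \right)} + m = \left(-117\right) \frac{11}{7} + \frac{1}{39} = - \frac{1287}{7} + \frac{1}{39} = - \frac{50186}{273}$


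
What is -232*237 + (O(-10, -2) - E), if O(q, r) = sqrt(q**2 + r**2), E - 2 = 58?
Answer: -55044 + 2*sqrt(26) ≈ -55034.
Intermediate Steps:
E = 60 (E = 2 + 58 = 60)
-232*237 + (O(-10, -2) - E) = -232*237 + (sqrt((-10)**2 + (-2)**2) - 1*60) = -54984 + (sqrt(100 + 4) - 60) = -54984 + (sqrt(104) - 60) = -54984 + (2*sqrt(26) - 60) = -54984 + (-60 + 2*sqrt(26)) = -55044 + 2*sqrt(26)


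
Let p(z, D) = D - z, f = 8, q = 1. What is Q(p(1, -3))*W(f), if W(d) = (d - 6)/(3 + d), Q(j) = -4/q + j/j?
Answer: -6/11 ≈ -0.54545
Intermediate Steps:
Q(j) = -3 (Q(j) = -4/1 + j/j = -4*1 + 1 = -4 + 1 = -3)
W(d) = (-6 + d)/(3 + d)
Q(p(1, -3))*W(f) = -3*(-6 + 8)/(3 + 8) = -3*2/11 = -6/11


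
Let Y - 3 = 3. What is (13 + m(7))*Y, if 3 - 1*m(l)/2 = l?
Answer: 30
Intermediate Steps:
Y = 6 (Y = 3 + 3 = 6)
m(l) = 6 - 2*l
(13 + m(7))*Y = (13 + (6 - 2*7))*6 = (13 + (6 - 14))*6 = (13 - 8)*6 = 5*6 = 30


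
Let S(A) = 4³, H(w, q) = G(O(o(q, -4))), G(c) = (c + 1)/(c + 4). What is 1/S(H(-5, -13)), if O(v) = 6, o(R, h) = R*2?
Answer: 1/64 ≈ 0.015625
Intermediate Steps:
o(R, h) = 2*R
G(c) = (1 + c)/(4 + c)
H(w, q) = 7/10 (H(w, q) = (1 + 6)/(4 + 6) = 7/10)
S(A) = 64
1/S(H(-5, -13)) = 1/64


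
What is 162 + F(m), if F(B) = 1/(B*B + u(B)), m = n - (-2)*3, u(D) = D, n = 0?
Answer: 6805/42 ≈ 162.02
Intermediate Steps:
m = 6 (m = 0 - (-2)*3 = 0 - 1*(-6) = 0 + 6 = 6)
F(B) = 1/(B + B**2) (F(B) = 1/(B*B + B) = 1/(B**2 + B) = 1/(B + B**2))
162 + F(m) = 162 + 1/(6*(1 + 6)) = 162 + (1/6)/7 = 162 + (1/6)*(1/7) = 162 + 1/42 = 6805/42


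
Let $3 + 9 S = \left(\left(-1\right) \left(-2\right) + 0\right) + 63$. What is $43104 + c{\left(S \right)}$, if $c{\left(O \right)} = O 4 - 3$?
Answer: $\frac{388157}{9} \approx 43129.0$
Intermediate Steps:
$S = \frac{62}{9}$ ($S = - \frac{1}{3} + \frac{\left(\left(-1\right) \left(-2\right) + 0\right) + 63}{9} = - \frac{1}{3} + \frac{\left(2 + 0\right) + 63}{9} = - \frac{1}{3} + \frac{2 + 63}{9} = - \frac{1}{3} + \frac{1}{9} \cdot 65 = - \frac{1}{3} + \frac{65}{9} = \frac{62}{9} \approx 6.8889$)
$c{\left(O \right)} = -3 + 4 O$ ($c{\left(O \right)} = 4 O - 3 = -3 + 4 O$)
$43104 + c{\left(S \right)} = 43104 + \left(-3 + 4 \cdot \frac{62}{9}\right) = 43104 + \left(-3 + \frac{248}{9}\right) = 43104 + \frac{221}{9} = \frac{388157}{9}$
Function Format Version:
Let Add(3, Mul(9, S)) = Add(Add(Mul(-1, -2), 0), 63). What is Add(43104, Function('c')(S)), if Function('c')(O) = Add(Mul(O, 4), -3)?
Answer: Rational(388157, 9) ≈ 43129.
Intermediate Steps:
S = Rational(62, 9) (S = Add(Rational(-1, 3), Mul(Rational(1, 9), Add(Add(Mul(-1, -2), 0), 63))) = Add(Rational(-1, 3), Mul(Rational(1, 9), Add(Add(2, 0), 63))) = Add(Rational(-1, 3), Mul(Rational(1, 9), Add(2, 63))) = Add(Rational(-1, 3), Mul(Rational(1, 9), 65)) = Add(Rational(-1, 3), Rational(65, 9)) = Rational(62, 9) ≈ 6.8889)
Function('c')(O) = Add(-3, Mul(4, O)) (Function('c')(O) = Add(Mul(4, O), -3) = Add(-3, Mul(4, O)))
Add(43104, Function('c')(S)) = Add(43104, Add(-3, Mul(4, Rational(62, 9)))) = Add(43104, Add(-3, Rational(248, 9))) = Add(43104, Rational(221, 9)) = Rational(388157, 9)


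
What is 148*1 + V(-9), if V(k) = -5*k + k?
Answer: 184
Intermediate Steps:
V(k) = -4*k
148*1 + V(-9) = 148*1 - 4*(-9) = 148 + 36 = 184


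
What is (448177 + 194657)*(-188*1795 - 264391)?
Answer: -386890285734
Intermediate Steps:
(448177 + 194657)*(-188*1795 - 264391) = 642834*(-337460 - 264391) = 642834*(-601851) = -386890285734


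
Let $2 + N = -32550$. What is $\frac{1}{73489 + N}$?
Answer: $\frac{1}{40937} \approx 2.4428 \cdot 10^{-5}$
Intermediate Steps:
$N = -32552$ ($N = -2 - 32550 = -32552$)
$\frac{1}{73489 + N} = \frac{1}{73489 - 32552} = \frac{1}{40937}$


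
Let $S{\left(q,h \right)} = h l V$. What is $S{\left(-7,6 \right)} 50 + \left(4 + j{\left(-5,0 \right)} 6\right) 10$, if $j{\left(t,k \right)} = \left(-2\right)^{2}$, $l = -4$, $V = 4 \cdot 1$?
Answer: $-4520$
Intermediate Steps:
$V = 4$
$j{\left(t,k \right)} = 4$
$S{\left(q,h \right)} = - 16 h$ ($S{\left(q,h \right)} = h \left(-4\right) 4 = - 4 h 4 = - 16 h$)
$S{\left(-7,6 \right)} 50 + \left(4 + j{\left(-5,0 \right)} 6\right) 10 = \left(-16\right) 6 \cdot 50 + \left(4 + 4 \cdot 6\right) 10 = \left(-96\right) 50 + \left(4 + 24\right) 10 = -4800 + 28 \cdot 10 = -4800 + 280 = -4520$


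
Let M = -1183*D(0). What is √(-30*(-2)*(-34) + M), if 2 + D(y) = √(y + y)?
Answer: √326 ≈ 18.055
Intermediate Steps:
D(y) = -2 + √2*√y (D(y) = -2 + √(y + y) = -2 + √(2*y) = -2 + √2*√y)
M = 2366 (M = -1183*(-2 + √2*√0) = -1183*(-2 + √2*0) = -1183*(-2 + 0) = -1183*(-2) = 2366)
√(-30*(-2)*(-34) + M) = √(-30*(-2)*(-34) + 2366) = √(60*(-34) + 2366) = √(-2040 + 2366) = √326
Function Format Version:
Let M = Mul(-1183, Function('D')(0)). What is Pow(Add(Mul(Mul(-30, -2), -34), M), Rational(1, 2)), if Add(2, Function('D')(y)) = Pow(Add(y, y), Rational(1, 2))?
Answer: Pow(326, Rational(1, 2)) ≈ 18.055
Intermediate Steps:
Function('D')(y) = Add(-2, Mul(Pow(2, Rational(1, 2)), Pow(y, Rational(1, 2)))) (Function('D')(y) = Add(-2, Pow(Add(y, y), Rational(1, 2))) = Add(-2, Pow(Mul(2, y), Rational(1, 2))) = Add(-2, Mul(Pow(2, Rational(1, 2)), Pow(y, Rational(1, 2)))))
M = 2366 (M = Mul(-1183, Add(-2, Mul(Pow(2, Rational(1, 2)), Pow(0, Rational(1, 2))))) = Mul(-1183, Add(-2, Mul(Pow(2, Rational(1, 2)), 0))) = Mul(-1183, Add(-2, 0)) = Mul(-1183, -2) = 2366)
Pow(Add(Mul(Mul(-30, -2), -34), M), Rational(1, 2)) = Pow(Add(Mul(Mul(-30, -2), -34), 2366), Rational(1, 2)) = Pow(Add(Mul(60, -34), 2366), Rational(1, 2)) = Pow(Add(-2040, 2366), Rational(1, 2)) = Pow(326, Rational(1, 2))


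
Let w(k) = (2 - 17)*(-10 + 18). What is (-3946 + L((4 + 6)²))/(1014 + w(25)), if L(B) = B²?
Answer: 1009/149 ≈ 6.7718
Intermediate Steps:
w(k) = -120 (w(k) = -15*8 = -120)
(-3946 + L((4 + 6)²))/(1014 + w(25)) = (-3946 + ((4 + 6)²)²)/(1014 - 120) = (-3946 + (10²)²)/894 = (-3946 + 100²)*(1/894) = (-3946 + 10000)*(1/894) = 6054*(1/894) = 1009/149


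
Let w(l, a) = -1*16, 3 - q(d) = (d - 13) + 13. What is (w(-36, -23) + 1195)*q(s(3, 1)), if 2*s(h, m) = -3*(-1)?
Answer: 3537/2 ≈ 1768.5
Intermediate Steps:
s(h, m) = 3/2 (s(h, m) = (-3*(-1))/2 = (1/2)*3 = 3/2)
q(d) = 3 - d (q(d) = 3 - ((d - 13) + 13) = 3 - ((-13 + d) + 13) = 3 - d)
w(l, a) = -16
(w(-36, -23) + 1195)*q(s(3, 1)) = (-16 + 1195)*(3 - 1*3/2) = 1179*(3 - 3/2) = 1179*(3/2) = 3537/2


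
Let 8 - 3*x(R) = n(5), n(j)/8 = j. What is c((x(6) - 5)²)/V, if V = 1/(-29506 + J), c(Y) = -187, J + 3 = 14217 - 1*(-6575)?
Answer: 1630079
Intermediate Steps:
n(j) = 8*j
J = 20789 (J = -3 + (14217 - 1*(-6575)) = -3 + (14217 + 6575) = -3 + 20792 = 20789)
x(R) = -32/3 (x(R) = 8/3 - 8*5/3 = 8/3 - ⅓*40 = 8/3 - 40/3 = -32/3)
V = -1/8717 (V = 1/(-29506 + 20789) = 1/(-8717) = -1/8717 ≈ -0.00011472)
c((x(6) - 5)²)/V = -187/(-1/8717) = -187*(-8717) = 1630079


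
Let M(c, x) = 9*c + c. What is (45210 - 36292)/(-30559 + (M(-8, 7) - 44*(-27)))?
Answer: -8918/29451 ≈ -0.30281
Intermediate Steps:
M(c, x) = 10*c
(45210 - 36292)/(-30559 + (M(-8, 7) - 44*(-27))) = (45210 - 36292)/(-30559 + (10*(-8) - 44*(-27))) = 8918/(-30559 + (-80 + 1188)) = 8918/(-30559 + 1108) = 8918/(-29451) = 8918*(-1/29451) = -8918/29451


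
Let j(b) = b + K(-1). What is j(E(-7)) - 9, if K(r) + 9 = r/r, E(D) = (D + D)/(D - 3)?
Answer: -78/5 ≈ -15.600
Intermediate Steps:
E(D) = 2*D/(-3 + D) (E(D) = (2*D)/(-3 + D) = 2*D/(-3 + D))
K(r) = -8 (K(r) = -9 + r/r = -9 + 1 = -8)
j(b) = -8 + b (j(b) = b - 8 = -8 + b)
j(E(-7)) - 9 = (-8 + 2*(-7)/(-3 - 7)) - 9 = (-8 + 2*(-7)/(-10)) - 9 = (-8 + 2*(-7)*(-⅒)) - 9 = (-8 + 7/5) - 9 = -33/5 - 9 = -78/5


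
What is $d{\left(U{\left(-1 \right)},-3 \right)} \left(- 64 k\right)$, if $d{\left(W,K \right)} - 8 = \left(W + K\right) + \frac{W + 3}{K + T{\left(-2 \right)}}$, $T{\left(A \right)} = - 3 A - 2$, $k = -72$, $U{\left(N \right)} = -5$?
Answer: $-9216$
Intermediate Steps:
$T{\left(A \right)} = -2 - 3 A$
$d{\left(W,K \right)} = 8 + K + W + \frac{3 + W}{4 + K}$ ($d{\left(W,K \right)} = 8 + \left(\left(W + K\right) + \frac{W + 3}{K - -4}\right) = 8 + \left(\left(K + W\right) + \frac{3 + W}{K + \left(-2 + 6\right)}\right) = 8 + \left(\left(K + W\right) + \frac{3 + W}{K + 4}\right) = 8 + \left(\left(K + W\right) + \frac{3 + W}{4 + K}\right) = 8 + \left(K + W + \frac{3 + W}{4 + K}\right) = 8 + K + W + \frac{3 + W}{4 + K}$)
$d{\left(U{\left(-1 \right)},-3 \right)} \left(- 64 k\right) = \frac{35 + \left(-3\right)^{2} + 5 \left(-5\right) + 12 \left(-3\right) - -15}{4 - 3} \left(\left(-64\right) \left(-72\right)\right) = \frac{35 + 9 - 25 - 36 + 15}{1} \cdot 4608 = 1 \left(-2\right) 4608 = \left(-2\right) 4608 = -9216$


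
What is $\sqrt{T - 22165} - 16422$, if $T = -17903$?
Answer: $-16422 + 6 i \sqrt{1113} \approx -16422.0 + 200.17 i$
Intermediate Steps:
$\sqrt{T - 22165} - 16422 = \sqrt{-17903 - 22165} - 16422 = \sqrt{-40068} - 16422 = 6 i \sqrt{1113} - 16422 = -16422 + 6 i \sqrt{1113}$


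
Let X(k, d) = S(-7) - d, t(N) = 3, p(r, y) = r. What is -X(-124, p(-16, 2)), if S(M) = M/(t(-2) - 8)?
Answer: -87/5 ≈ -17.400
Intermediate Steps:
S(M) = -M/5 (S(M) = M/(3 - 8) = M/(-5) = -M/5)
X(k, d) = 7/5 - d (X(k, d) = -1/5*(-7) - d = 7/5 - d)
-X(-124, p(-16, 2)) = -(7/5 - 1*(-16)) = -(7/5 + 16) = -1*87/5 = -87/5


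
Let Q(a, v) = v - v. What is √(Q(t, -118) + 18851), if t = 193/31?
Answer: √18851 ≈ 137.30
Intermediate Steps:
t = 193/31 (t = 193*(1/31) = 193/31 ≈ 6.2258)
Q(a, v) = 0
√(Q(t, -118) + 18851) = √(0 + 18851) = √18851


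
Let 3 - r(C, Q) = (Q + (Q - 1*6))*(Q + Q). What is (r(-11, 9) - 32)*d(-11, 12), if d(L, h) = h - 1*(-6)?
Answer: -4410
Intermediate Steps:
r(C, Q) = 3 - 2*Q*(-6 + 2*Q) (r(C, Q) = 3 - (Q + (Q - 1*6))*(Q + Q) = 3 - (Q + (Q - 6))*2*Q = 3 - (Q + (-6 + Q))*2*Q = 3 - (-6 + 2*Q)*2*Q = 3 - 2*Q*(-6 + 2*Q))
d(L, h) = 6 + h (d(L, h) = h + 6 = 6 + h)
(r(-11, 9) - 32)*d(-11, 12) = ((3 - 4*9² + 12*9) - 32)*(6 + 12) = ((3 - 4*81 + 108) - 32)*18 = ((3 - 324 + 108) - 32)*18 = (-213 - 32)*18 = -245*18 = -4410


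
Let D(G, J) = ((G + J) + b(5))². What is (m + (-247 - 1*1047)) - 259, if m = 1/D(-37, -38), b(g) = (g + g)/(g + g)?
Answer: -8504227/5476 ≈ -1553.0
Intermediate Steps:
b(g) = 1 (b(g) = (2*g)/((2*g)) = (2*g)*(1/(2*g)) = 1)
D(G, J) = (1 + G + J)² (D(G, J) = ((G + J) + 1)² = (1 + G + J)²)
m = 1/5476 (m = 1/((1 - 37 - 38)²) = 1/((-74)²) = 1/5476 ≈ 0.00018262)
(m + (-247 - 1*1047)) - 259 = (1/5476 + (-247 - 1*1047)) - 259 = (1/5476 + (-247 - 1047)) - 259 = (1/5476 - 1294) - 259 = -7085943/5476 - 259 = -8504227/5476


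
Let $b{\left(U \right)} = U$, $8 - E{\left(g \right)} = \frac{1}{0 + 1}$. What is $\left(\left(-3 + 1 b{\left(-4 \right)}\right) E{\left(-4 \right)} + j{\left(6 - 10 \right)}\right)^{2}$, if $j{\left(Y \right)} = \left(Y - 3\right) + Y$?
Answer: $3600$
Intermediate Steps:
$E{\left(g \right)} = 7$ ($E{\left(g \right)} = 8 - \frac{1}{0 + 1} = 8 - 1^{-1} = 8 - 1 = 7$)
$j{\left(Y \right)} = -3 + 2 Y$ ($j{\left(Y \right)} = \left(-3 + Y\right) + Y = -3 + 2 Y$)
$\left(\left(-3 + 1 b{\left(-4 \right)}\right) E{\left(-4 \right)} + j{\left(6 - 10 \right)}\right)^{2} = \left(\left(-3 + 1 \left(-4\right)\right) 7 + \left(-3 + 2 \left(6 - 10\right)\right)\right)^{2} = \left(\left(-3 - 4\right) 7 + \left(-3 + 2 \left(6 - 10\right)\right)\right)^{2} = \left(\left(-7\right) 7 + \left(-3 + 2 \left(-4\right)\right)\right)^{2} = \left(-49 - 11\right)^{2} = \left(-60\right)^{2} = 3600$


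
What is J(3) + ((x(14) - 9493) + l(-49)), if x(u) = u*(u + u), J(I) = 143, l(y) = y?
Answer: -9007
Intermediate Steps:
x(u) = 2*u² (x(u) = u*(2*u) = 2*u²)
J(3) + ((x(14) - 9493) + l(-49)) = 143 + ((2*14² - 9493) - 49) = 143 + ((2*196 - 9493) - 49) = 143 + ((392 - 9493) - 49) = 143 + (-9101 - 49) = 143 - 9150 = -9007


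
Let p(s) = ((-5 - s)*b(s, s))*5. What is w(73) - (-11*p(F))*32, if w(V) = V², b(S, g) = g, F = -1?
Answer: 12369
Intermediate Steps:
p(s) = 5*s*(-5 - s) (p(s) = ((-5 - s)*s)*5 = (s*(-5 - s))*5 = 5*s*(-5 - s))
w(73) - (-11*p(F))*32 = 73² - (-(-55)*(-1)*(5 - 1))*32 = 5329 - (-(-55)*(-1)*4)*32 = 5329 - (-11*20)*32 = 5329 - (-220)*32 = 5329 - 1*(-7040) = 5329 + 7040 = 12369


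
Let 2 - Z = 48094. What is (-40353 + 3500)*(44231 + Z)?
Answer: 142289433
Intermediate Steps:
Z = -48092 (Z = 2 - 1*48094 = 2 - 48094 = -48092)
(-40353 + 3500)*(44231 + Z) = (-40353 + 3500)*(44231 - 48092) = -36853*(-3861) = 142289433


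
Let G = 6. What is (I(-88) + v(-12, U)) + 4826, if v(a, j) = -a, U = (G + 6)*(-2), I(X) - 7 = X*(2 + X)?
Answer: 12413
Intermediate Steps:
I(X) = 7 + X*(2 + X)
U = -24 (U = (6 + 6)*(-2) = 12*(-2) = -24)
(I(-88) + v(-12, U)) + 4826 = ((7 + (-88)² + 2*(-88)) - 1*(-12)) + 4826 = ((7 + 7744 - 176) + 12) + 4826 = (7575 + 12) + 4826 = 7587 + 4826 = 12413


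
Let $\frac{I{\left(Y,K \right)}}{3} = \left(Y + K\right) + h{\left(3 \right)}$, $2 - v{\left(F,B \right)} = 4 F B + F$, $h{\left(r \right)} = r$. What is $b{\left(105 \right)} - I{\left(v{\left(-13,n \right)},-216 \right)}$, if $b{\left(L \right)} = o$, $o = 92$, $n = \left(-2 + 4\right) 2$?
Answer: $62$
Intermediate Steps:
$n = 4$ ($n = 2 \cdot 2 = 4$)
$v{\left(F,B \right)} = 2 - F - 4 B F$ ($v{\left(F,B \right)} = 2 - \left(4 F B + F\right) = 2 - \left(4 B F + F\right) = 2 - \left(F + 4 B F\right) = 2 - F - 4 B F$)
$b{\left(L \right)} = 92$
$I{\left(Y,K \right)} = 9 + 3 K + 3 Y$ ($I{\left(Y,K \right)} = 3 \left(\left(Y + K\right) + 3\right) = 3 \left(\left(K + Y\right) + 3\right) = 3 \left(3 + K + Y\right) = 9 + 3 K + 3 Y$)
$b{\left(105 \right)} - I{\left(v{\left(-13,n \right)},-216 \right)} = 92 - \left(9 + 3 \left(-216\right) + 3 \left(2 - -13 - 16 \left(-13\right)\right)\right) = 92 - \left(9 - 648 + 3 \left(2 + 13 + 208\right)\right) = 92 - \left(9 - 648 + 3 \cdot 223\right) = 92 - \left(9 - 648 + 669\right) = 92 - 30 = 62$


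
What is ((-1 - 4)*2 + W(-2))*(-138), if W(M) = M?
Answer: 1656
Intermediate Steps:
((-1 - 4)*2 + W(-2))*(-138) = ((-1 - 4)*2 - 2)*(-138) = (-5*2 - 2)*(-138) = (-10 - 2)*(-138) = -12*(-138) = 1656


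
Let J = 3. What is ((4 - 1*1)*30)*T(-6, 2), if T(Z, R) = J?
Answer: 270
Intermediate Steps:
T(Z, R) = 3
((4 - 1*1)*30)*T(-6, 2) = ((4 - 1*1)*30)*3 = ((4 - 1)*30)*3 = (3*30)*3 = 90*3 = 270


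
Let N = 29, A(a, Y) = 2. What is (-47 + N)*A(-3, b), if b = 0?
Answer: -36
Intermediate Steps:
(-47 + N)*A(-3, b) = (-47 + 29)*2 = -18*2 = -36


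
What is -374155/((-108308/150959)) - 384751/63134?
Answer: 1782948498843061/3418958636 ≈ 5.2149e+5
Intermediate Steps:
-374155/((-108308/150959)) - 384751/63134 = -374155/((-108308*1/150959)) - 384751*1/63134 = -374155/(-108308/150959) - 384751/63134 = -374155*(-150959/108308) - 384751/63134 = 56482064645/108308 - 384751/63134 = 1782948498843061/3418958636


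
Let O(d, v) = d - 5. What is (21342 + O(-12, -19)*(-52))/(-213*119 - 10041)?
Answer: -11113/17694 ≈ -0.62807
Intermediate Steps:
O(d, v) = -5 + d
(21342 + O(-12, -19)*(-52))/(-213*119 - 10041) = (21342 + (-5 - 12)*(-52))/(-213*119 - 10041) = (21342 - 17*(-52))/(-25347 - 10041) = (21342 + 884)/(-35388) = 22226*(-1/35388) = -11113/17694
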